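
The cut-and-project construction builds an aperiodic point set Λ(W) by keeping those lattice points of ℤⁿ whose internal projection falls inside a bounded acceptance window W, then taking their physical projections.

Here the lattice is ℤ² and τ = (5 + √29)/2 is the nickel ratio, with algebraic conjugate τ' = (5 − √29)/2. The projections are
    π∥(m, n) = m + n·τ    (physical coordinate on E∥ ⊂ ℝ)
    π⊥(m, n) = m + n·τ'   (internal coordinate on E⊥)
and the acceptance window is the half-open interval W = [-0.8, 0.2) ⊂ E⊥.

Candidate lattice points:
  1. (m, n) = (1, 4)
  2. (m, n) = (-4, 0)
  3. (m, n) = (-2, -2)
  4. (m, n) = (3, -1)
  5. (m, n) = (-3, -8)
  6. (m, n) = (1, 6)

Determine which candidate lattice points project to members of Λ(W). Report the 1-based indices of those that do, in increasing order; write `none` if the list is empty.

Numerically τ ≈ 5.1926 and τ' = −1/τ ≈ -0.1926.
candidate 1: (m,n)=(1,4) → π∥ = 1+4·τ ≈ 21.7703, π⊥ = 1+4·τ' ≈ 0.2297 ∉ [-0.8, 0.2) ⇒ out
candidate 2: (m,n)=(-4,0) → π∥ = -4+0·τ ≈ -4.0000, π⊥ = -4+0·τ' ≈ -4.0000 ∉ [-0.8, 0.2) ⇒ out
candidate 3: (m,n)=(-2,-2) → π∥ = -2-2·τ ≈ -12.3852, π⊥ = -2-2·τ' ≈ -1.6148 ∉ [-0.8, 0.2) ⇒ out
candidate 4: (m,n)=(3,-1) → π∥ = 3-1·τ ≈ -2.1926, π⊥ = 3-1·τ' ≈ 3.1926 ∉ [-0.8, 0.2) ⇒ out
candidate 5: (m,n)=(-3,-8) → π∥ = -3-8·τ ≈ -44.5407, π⊥ = -3-8·τ' ≈ -1.4593 ∉ [-0.8, 0.2) ⇒ out
candidate 6: (m,n)=(1,6) → π∥ = 1+6·τ ≈ 32.1555, π⊥ = 1+6·τ' ≈ -0.1555 ∈ [-0.8, 0.2) ⇒ IN Λ

6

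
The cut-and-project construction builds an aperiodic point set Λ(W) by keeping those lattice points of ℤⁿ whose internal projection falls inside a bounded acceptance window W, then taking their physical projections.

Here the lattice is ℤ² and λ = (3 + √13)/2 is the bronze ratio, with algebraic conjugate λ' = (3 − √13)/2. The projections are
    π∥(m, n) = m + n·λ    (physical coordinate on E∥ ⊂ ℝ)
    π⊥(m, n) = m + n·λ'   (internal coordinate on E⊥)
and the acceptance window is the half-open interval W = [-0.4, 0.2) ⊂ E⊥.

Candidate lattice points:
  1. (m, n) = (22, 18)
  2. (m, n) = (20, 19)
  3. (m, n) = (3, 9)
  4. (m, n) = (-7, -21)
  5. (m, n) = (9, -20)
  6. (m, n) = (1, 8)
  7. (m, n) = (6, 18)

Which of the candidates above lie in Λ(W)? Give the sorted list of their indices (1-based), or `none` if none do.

Numerically λ ≈ 3.302776 and λ' = −1/λ ≈ -0.302776.
candidate 1: (m,n)=(22,18) → π∥ = 22+18·λ ≈ 81.449961, π⊥ = 22+18·λ' ≈ 16.550039 ∉ [-0.4, 0.2) ⇒ out
candidate 2: (m,n)=(20,19) → π∥ = 20+19·λ ≈ 82.752737, π⊥ = 20+19·λ' ≈ 14.247263 ∉ [-0.4, 0.2) ⇒ out
candidate 3: (m,n)=(3,9) → π∥ = 3+9·λ ≈ 32.724981, π⊥ = 3+9·λ' ≈ 0.275019 ∉ [-0.4, 0.2) ⇒ out
candidate 4: (m,n)=(-7,-21) → π∥ = -7-21·λ ≈ -76.358288, π⊥ = -7-21·λ' ≈ -0.641712 ∉ [-0.4, 0.2) ⇒ out
candidate 5: (m,n)=(9,-20) → π∥ = 9-20·λ ≈ -57.055513, π⊥ = 9-20·λ' ≈ 15.055513 ∉ [-0.4, 0.2) ⇒ out
candidate 6: (m,n)=(1,8) → π∥ = 1+8·λ ≈ 27.422205, π⊥ = 1+8·λ' ≈ -1.422205 ∉ [-0.4, 0.2) ⇒ out
candidate 7: (m,n)=(6,18) → π∥ = 6+18·λ ≈ 65.449961, π⊥ = 6+18·λ' ≈ 0.550039 ∉ [-0.4, 0.2) ⇒ out

none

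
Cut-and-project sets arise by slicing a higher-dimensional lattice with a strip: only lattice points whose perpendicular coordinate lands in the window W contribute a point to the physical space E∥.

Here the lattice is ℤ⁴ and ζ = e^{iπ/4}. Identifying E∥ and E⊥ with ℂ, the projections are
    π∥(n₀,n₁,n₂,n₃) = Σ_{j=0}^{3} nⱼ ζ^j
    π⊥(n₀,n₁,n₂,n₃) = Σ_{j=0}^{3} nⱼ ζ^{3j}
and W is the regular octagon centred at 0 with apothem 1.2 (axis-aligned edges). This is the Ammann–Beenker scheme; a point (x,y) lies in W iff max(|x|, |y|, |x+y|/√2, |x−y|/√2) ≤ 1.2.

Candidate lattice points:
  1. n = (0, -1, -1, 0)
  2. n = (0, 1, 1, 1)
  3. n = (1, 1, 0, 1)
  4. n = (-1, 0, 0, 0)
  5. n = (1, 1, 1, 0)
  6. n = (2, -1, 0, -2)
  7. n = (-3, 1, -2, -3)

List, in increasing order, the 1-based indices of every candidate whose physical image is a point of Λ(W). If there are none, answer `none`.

π⊥(n) = n₀ + n₁ζ³ + n₂ζ⁶ + n₃ζ⁹ where ζ = e^{iπ/4}.
candidate 1: n = (0, -1, -1, 0) → π⊥ ≈ (+0.70711, +0.29289); max(|x|,|y|,|x±y|/√2) = 0.70711 ≤ 1.2 ⇒ ∈ W
candidate 2: n = (0, 1, 1, 1) → π⊥ ≈ (+0.00000, +0.41421); max(|x|,|y|,|x±y|/√2) = 0.41421 ≤ 1.2 ⇒ ∈ W
candidate 3: n = (1, 1, 0, 1) → π⊥ ≈ (+1.00000, +1.41421); max(|x|,|y|,|x±y|/√2) = 1.70711 > 1.2 ⇒ ∉ W
candidate 4: n = (-1, 0, 0, 0) → π⊥ ≈ (-1.00000, +0.00000); max(|x|,|y|,|x±y|/√2) = 1.00000 ≤ 1.2 ⇒ ∈ W
candidate 5: n = (1, 1, 1, 0) → π⊥ ≈ (+0.29289, -0.29289); max(|x|,|y|,|x±y|/√2) = 0.41421 ≤ 1.2 ⇒ ∈ W
candidate 6: n = (2, -1, 0, -2) → π⊥ ≈ (+1.29289, -2.12132); max(|x|,|y|,|x±y|/√2) = 2.41421 > 1.2 ⇒ ∉ W
candidate 7: n = (-3, 1, -2, -3) → π⊥ ≈ (-5.82843, +0.58579); max(|x|,|y|,|x±y|/√2) = 5.82843 > 1.2 ⇒ ∉ W

1, 2, 4, 5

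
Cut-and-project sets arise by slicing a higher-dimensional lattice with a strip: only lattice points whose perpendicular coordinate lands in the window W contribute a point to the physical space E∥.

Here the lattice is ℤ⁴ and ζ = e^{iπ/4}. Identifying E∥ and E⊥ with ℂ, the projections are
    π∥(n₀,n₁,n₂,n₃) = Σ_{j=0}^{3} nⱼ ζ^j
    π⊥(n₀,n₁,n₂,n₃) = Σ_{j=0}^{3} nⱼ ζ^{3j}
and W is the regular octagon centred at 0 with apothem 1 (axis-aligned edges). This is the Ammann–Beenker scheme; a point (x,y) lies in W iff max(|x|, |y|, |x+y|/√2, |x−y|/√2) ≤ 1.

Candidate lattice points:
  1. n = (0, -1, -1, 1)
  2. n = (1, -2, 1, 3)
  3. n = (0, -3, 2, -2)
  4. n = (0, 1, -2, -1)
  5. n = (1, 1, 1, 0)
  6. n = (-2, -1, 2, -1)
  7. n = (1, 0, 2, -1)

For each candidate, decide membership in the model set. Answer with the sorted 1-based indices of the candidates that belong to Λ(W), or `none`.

5

Internal map: ζ^{3j} for j=0..3 gives (1,0), (−√2/2,√2/2), (0,−1), (√2/2,√2/2).
#1 (0, -1, -1, 1): internal (1.414214, 1.000000); octagon support 1.707107 vs apothem 1 → ∉ W
#2 (1, -2, 1, 3): internal (4.535534, -0.292893); octagon support 4.535534 vs apothem 1 → ∉ W
#3 (0, -3, 2, -2): internal (0.707107, -5.535534); octagon support 5.535534 vs apothem 1 → ∉ W
#4 (0, 1, -2, -1): internal (-1.414214, 2.000000); octagon support 2.414214 vs apothem 1 → ∉ W
#5 (1, 1, 1, 0): internal (0.292893, -0.292893); octagon support 0.414214 vs apothem 1 → ∈ W
#6 (-2, -1, 2, -1): internal (-2.000000, -3.414214); octagon support 3.828427 vs apothem 1 → ∉ W
#7 (1, 0, 2, -1): internal (0.292893, -2.707107); octagon support 2.707107 vs apothem 1 → ∉ W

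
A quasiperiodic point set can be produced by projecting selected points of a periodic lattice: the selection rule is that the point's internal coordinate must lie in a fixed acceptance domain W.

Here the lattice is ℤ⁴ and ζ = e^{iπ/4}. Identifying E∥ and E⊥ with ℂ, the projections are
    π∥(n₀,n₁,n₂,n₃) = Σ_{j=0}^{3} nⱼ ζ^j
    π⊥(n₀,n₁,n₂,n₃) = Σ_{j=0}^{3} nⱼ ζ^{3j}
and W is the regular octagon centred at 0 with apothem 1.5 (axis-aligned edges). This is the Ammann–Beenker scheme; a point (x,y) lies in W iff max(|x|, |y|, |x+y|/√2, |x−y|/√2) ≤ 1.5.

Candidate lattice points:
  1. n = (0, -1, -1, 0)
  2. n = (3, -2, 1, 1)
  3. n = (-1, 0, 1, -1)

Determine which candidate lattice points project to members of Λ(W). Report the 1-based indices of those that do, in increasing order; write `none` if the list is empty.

1

With ζ = e^{iπ/4} the internal vectors are ζ^0,ζ^3,ζ^6,ζ^9.
candidate 1: n = (0, -1, -1, 0) → π⊥ ≈ (+0.7071, +0.2929); max(|x|,|y|,|x±y|/√2) = 0.7071 ≤ 1.5 ⇒ ∈ W
candidate 2: n = (3, -2, 1, 1) → π⊥ ≈ (+5.1213, -1.7071); max(|x|,|y|,|x±y|/√2) = 5.1213 > 1.5 ⇒ ∉ W
candidate 3: n = (-1, 0, 1, -1) → π⊥ ≈ (-1.7071, -1.7071); max(|x|,|y|,|x±y|/√2) = 2.4142 > 1.5 ⇒ ∉ W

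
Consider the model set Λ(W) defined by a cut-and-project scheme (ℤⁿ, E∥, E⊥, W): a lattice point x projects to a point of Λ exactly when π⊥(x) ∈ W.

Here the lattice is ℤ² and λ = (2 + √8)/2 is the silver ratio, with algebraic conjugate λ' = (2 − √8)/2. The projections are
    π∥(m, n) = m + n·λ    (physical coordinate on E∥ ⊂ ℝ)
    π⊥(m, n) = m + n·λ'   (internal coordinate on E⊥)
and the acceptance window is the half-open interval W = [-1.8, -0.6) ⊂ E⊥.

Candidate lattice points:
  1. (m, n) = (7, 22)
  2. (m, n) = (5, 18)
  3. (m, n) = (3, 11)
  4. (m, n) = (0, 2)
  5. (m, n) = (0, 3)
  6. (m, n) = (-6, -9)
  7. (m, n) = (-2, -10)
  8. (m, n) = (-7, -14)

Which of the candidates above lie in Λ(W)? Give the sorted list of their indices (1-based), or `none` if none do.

3, 4, 5, 8

Numerically λ ≈ 2.414214 and λ' = −1/λ ≈ -0.414214.
candidate 1: (m,n)=(7,22) → π∥ = 7+22·λ ≈ 60.112698, π⊥ = 7+22·λ' ≈ -2.112698 ∉ [-1.8, -0.6) ⇒ out
candidate 2: (m,n)=(5,18) → π∥ = 5+18·λ ≈ 48.455844, π⊥ = 5+18·λ' ≈ -2.455844 ∉ [-1.8, -0.6) ⇒ out
candidate 3: (m,n)=(3,11) → π∥ = 3+11·λ ≈ 29.556349, π⊥ = 3+11·λ' ≈ -1.556349 ∈ [-1.8, -0.6) ⇒ IN Λ
candidate 4: (m,n)=(0,2) → π∥ = 0+2·λ ≈ 4.828427, π⊥ = 0+2·λ' ≈ -0.828427 ∈ [-1.8, -0.6) ⇒ IN Λ
candidate 5: (m,n)=(0,3) → π∥ = 0+3·λ ≈ 7.242641, π⊥ = 0+3·λ' ≈ -1.242641 ∈ [-1.8, -0.6) ⇒ IN Λ
candidate 6: (m,n)=(-6,-9) → π∥ = -6-9·λ ≈ -27.727922, π⊥ = -6-9·λ' ≈ -2.272078 ∉ [-1.8, -0.6) ⇒ out
candidate 7: (m,n)=(-2,-10) → π∥ = -2-10·λ ≈ -26.142136, π⊥ = -2-10·λ' ≈ 2.142136 ∉ [-1.8, -0.6) ⇒ out
candidate 8: (m,n)=(-7,-14) → π∥ = -7-14·λ ≈ -40.798990, π⊥ = -7-14·λ' ≈ -1.201010 ∈ [-1.8, -0.6) ⇒ IN Λ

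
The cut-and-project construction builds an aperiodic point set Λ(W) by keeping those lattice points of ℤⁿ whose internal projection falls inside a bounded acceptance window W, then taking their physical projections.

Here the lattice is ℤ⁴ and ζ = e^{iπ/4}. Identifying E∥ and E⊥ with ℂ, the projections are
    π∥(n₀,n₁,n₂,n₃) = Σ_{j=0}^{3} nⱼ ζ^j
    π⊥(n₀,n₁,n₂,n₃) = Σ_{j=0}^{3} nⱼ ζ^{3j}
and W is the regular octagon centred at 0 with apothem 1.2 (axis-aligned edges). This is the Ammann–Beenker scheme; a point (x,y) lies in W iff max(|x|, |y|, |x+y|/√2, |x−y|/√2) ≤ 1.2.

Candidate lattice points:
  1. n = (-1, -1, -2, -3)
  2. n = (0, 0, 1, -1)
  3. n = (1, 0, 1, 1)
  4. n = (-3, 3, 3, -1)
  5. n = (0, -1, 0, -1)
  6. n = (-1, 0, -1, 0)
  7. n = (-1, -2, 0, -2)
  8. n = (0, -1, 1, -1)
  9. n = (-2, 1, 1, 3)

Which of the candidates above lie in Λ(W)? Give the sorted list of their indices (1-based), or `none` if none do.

none

With ζ = e^{iπ/4} the internal vectors are ζ^0,ζ^3,ζ^6,ζ^9.
#1 (-1, -1, -2, -3): internal (-2.4142, -0.8284); octagon support 2.4142 vs apothem 1.2 → ∉ W
#2 (0, 0, 1, -1): internal (-0.7071, -1.7071); octagon support 1.7071 vs apothem 1.2 → ∉ W
#3 (1, 0, 1, 1): internal (1.7071, -0.2929); octagon support 1.7071 vs apothem 1.2 → ∉ W
#4 (-3, 3, 3, -1): internal (-5.8284, -1.5858); octagon support 5.8284 vs apothem 1.2 → ∉ W
#5 (0, -1, 0, -1): internal (0.0000, -1.4142); octagon support 1.4142 vs apothem 1.2 → ∉ W
#6 (-1, 0, -1, 0): internal (-1.0000, 1.0000); octagon support 1.4142 vs apothem 1.2 → ∉ W
#7 (-1, -2, 0, -2): internal (-1.0000, -2.8284); octagon support 2.8284 vs apothem 1.2 → ∉ W
#8 (0, -1, 1, -1): internal (0.0000, -2.4142); octagon support 2.4142 vs apothem 1.2 → ∉ W
#9 (-2, 1, 1, 3): internal (-0.5858, 1.8284); octagon support 1.8284 vs apothem 1.2 → ∉ W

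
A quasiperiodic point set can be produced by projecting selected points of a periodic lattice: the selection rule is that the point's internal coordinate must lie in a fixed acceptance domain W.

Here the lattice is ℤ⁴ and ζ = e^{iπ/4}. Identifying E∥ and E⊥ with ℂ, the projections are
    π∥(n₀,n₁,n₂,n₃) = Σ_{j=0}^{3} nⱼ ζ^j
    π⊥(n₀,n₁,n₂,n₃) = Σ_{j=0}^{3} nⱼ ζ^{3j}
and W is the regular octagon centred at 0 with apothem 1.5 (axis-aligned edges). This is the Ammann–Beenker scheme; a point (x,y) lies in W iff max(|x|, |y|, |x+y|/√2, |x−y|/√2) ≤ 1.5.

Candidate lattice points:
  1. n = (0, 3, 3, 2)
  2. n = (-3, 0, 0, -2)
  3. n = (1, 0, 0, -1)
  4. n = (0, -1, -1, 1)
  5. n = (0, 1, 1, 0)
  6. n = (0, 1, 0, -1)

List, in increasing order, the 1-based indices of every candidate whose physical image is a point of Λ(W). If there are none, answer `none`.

1, 3, 5, 6

With ζ = e^{iπ/4} the internal vectors are ζ^0,ζ^3,ζ^6,ζ^9.
candidate 1: n = (0, 3, 3, 2) → π⊥ ≈ (-0.7071, +0.5355); max(|x|,|y|,|x±y|/√2) = 0.8787 ≤ 1.5 ⇒ ∈ W
candidate 2: n = (-3, 0, 0, -2) → π⊥ ≈ (-4.4142, -1.4142); max(|x|,|y|,|x±y|/√2) = 4.4142 > 1.5 ⇒ ∉ W
candidate 3: n = (1, 0, 0, -1) → π⊥ ≈ (+0.2929, -0.7071); max(|x|,|y|,|x±y|/√2) = 0.7071 ≤ 1.5 ⇒ ∈ W
candidate 4: n = (0, -1, -1, 1) → π⊥ ≈ (+1.4142, +1.0000); max(|x|,|y|,|x±y|/√2) = 1.7071 > 1.5 ⇒ ∉ W
candidate 5: n = (0, 1, 1, 0) → π⊥ ≈ (-0.7071, -0.2929); max(|x|,|y|,|x±y|/√2) = 0.7071 ≤ 1.5 ⇒ ∈ W
candidate 6: n = (0, 1, 0, -1) → π⊥ ≈ (-1.4142, +0.0000); max(|x|,|y|,|x±y|/√2) = 1.4142 ≤ 1.5 ⇒ ∈ W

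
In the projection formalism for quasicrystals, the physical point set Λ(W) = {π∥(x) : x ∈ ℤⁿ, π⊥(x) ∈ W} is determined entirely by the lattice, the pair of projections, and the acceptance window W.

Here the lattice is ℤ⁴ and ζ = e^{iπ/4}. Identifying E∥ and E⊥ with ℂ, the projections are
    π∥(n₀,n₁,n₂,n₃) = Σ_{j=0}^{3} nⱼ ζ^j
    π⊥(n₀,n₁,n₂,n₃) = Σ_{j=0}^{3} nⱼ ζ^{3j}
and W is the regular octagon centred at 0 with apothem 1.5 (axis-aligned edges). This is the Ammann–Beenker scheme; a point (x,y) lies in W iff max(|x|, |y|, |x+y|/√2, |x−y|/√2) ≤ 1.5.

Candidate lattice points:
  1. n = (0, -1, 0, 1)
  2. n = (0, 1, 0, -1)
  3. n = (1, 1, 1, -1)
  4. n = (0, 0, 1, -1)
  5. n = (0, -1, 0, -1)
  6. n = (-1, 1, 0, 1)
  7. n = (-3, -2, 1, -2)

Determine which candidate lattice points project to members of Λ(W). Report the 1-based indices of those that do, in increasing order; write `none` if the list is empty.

π⊥(n) = n₀ + n₁ζ³ + n₂ζ⁶ + n₃ζ⁹ where ζ = e^{iπ/4}.
#1 (0, -1, 0, 1): internal (1.414214, 0.000000); octagon support 1.414214 vs apothem 1.5 → ∈ W
#2 (0, 1, 0, -1): internal (-1.414214, 0.000000); octagon support 1.414214 vs apothem 1.5 → ∈ W
#3 (1, 1, 1, -1): internal (-0.414214, -1.000000); octagon support 1.000000 vs apothem 1.5 → ∈ W
#4 (0, 0, 1, -1): internal (-0.707107, -1.707107); octagon support 1.707107 vs apothem 1.5 → ∉ W
#5 (0, -1, 0, -1): internal (0.000000, -1.414214); octagon support 1.414214 vs apothem 1.5 → ∈ W
#6 (-1, 1, 0, 1): internal (-1.000000, 1.414214); octagon support 1.707107 vs apothem 1.5 → ∉ W
#7 (-3, -2, 1, -2): internal (-3.000000, -3.828427); octagon support 4.828427 vs apothem 1.5 → ∉ W

1, 2, 3, 5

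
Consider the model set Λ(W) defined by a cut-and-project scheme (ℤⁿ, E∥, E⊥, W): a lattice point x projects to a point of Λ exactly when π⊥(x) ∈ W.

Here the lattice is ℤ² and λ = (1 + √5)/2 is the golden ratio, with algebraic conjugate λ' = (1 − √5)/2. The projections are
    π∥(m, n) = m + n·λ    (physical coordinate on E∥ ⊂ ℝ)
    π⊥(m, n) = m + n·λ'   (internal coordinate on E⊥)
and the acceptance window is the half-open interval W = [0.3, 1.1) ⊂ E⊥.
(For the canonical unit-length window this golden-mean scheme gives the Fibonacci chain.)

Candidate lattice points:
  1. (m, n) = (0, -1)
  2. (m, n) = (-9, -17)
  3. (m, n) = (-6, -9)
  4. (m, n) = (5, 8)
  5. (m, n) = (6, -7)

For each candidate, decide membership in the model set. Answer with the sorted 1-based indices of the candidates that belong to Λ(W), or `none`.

1

λ' = (1−√5)/2 ≈ -0.618034.
candidate 1: (m,n)=(0,-1) → π∥ = 0-1·λ ≈ -1.618034, π⊥ = 0-1·λ' ≈ 0.618034 ∈ [0.3, 1.1) ⇒ IN Λ
candidate 2: (m,n)=(-9,-17) → π∥ = -9-17·λ ≈ -36.506578, π⊥ = -9-17·λ' ≈ 1.506578 ∉ [0.3, 1.1) ⇒ out
candidate 3: (m,n)=(-6,-9) → π∥ = -6-9·λ ≈ -20.562306, π⊥ = -6-9·λ' ≈ -0.437694 ∉ [0.3, 1.1) ⇒ out
candidate 4: (m,n)=(5,8) → π∥ = 5+8·λ ≈ 17.944272, π⊥ = 5+8·λ' ≈ 0.055728 ∉ [0.3, 1.1) ⇒ out
candidate 5: (m,n)=(6,-7) → π∥ = 6-7·λ ≈ -5.326238, π⊥ = 6-7·λ' ≈ 10.326238 ∉ [0.3, 1.1) ⇒ out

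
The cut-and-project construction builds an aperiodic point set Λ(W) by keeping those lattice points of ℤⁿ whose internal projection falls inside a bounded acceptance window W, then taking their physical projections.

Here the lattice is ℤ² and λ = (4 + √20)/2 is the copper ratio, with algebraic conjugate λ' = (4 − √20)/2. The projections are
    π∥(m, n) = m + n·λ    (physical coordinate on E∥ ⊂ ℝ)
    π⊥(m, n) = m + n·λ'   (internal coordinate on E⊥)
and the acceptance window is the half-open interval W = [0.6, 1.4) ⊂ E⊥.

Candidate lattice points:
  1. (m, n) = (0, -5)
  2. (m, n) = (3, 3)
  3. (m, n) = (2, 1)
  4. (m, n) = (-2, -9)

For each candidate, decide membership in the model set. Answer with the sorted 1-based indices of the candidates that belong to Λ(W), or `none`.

λ' = (4−√20)/2 ≈ -0.236068.
#1 (0,-5): internal coord 0 + (-5)·λ' = +1.180340; +1.180340 ∈ [0.6, 1.4) → IN Λ
#2 (3,3): internal coord 3 + (3)·λ' = +2.291796; +2.291796 ∉ [0.6, 1.4) → out
#3 (2,1): internal coord 2 + (1)·λ' = +1.763932; +1.763932 ∉ [0.6, 1.4) → out
#4 (-2,-9): internal coord -2 + (-9)·λ' = +0.124612; +0.124612 ∉ [0.6, 1.4) → out

1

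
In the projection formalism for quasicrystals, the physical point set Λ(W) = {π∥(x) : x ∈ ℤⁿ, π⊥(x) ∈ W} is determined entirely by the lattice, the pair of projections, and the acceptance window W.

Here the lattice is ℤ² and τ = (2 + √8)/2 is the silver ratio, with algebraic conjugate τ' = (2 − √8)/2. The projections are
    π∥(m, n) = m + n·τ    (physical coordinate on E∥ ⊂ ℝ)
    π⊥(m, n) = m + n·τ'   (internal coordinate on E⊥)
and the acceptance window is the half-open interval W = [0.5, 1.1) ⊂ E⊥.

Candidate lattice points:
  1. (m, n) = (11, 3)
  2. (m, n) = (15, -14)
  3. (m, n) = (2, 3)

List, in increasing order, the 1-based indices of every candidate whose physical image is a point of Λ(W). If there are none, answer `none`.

3

Compute τ' = (2−√8)/2 = -0.4142, so π⊥(m,n) = m -0.4142·n.
#1 (11,3): internal coord 11 + (3)·τ' = +9.7574; +9.7574 ∉ [0.5, 1.1) → out
#2 (15,-14): internal coord 15 + (-14)·τ' = +20.7990; +20.7990 ∉ [0.5, 1.1) → out
#3 (2,3): internal coord 2 + (3)·τ' = +0.7574; +0.7574 ∈ [0.5, 1.1) → IN Λ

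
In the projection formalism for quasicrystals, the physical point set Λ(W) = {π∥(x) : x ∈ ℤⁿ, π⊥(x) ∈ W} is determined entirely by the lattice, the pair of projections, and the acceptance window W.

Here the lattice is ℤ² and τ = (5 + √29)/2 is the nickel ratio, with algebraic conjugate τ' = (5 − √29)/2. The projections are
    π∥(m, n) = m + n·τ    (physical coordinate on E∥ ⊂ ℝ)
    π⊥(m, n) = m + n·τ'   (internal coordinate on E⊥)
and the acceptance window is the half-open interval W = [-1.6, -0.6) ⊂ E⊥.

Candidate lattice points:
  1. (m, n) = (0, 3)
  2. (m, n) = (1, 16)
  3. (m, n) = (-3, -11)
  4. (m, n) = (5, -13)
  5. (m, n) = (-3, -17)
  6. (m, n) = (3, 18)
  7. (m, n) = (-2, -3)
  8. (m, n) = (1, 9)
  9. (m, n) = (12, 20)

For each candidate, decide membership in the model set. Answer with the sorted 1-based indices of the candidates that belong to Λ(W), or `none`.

τ' = (5−√29)/2 ≈ -0.1926.
[1] lift (0,3): star map gives -0.5777; window check -1.6 ≤ -0.5777 < -0.6 is false → out
[2] lift (1,16): star map gives -2.0813; window check -1.6 ≤ -2.0813 < -0.6 is false → out
[3] lift (-3,-11): star map gives -0.8816; window check -1.6 ≤ -0.8816 < -0.6 is true → IN Λ
[4] lift (5,-13): star map gives 7.5036; window check -1.6 ≤ 7.5036 < -0.6 is false → out
[5] lift (-3,-17): star map gives 0.2739; window check -1.6 ≤ 0.2739 < -0.6 is false → out
[6] lift (3,18): star map gives -0.4665; window check -1.6 ≤ -0.4665 < -0.6 is false → out
[7] lift (-2,-3): star map gives -1.4223; window check -1.6 ≤ -1.4223 < -0.6 is true → IN Λ
[8] lift (1,9): star map gives -0.7332; window check -1.6 ≤ -0.7332 < -0.6 is true → IN Λ
[9] lift (12,20): star map gives 8.1484; window check -1.6 ≤ 8.1484 < -0.6 is false → out

3, 7, 8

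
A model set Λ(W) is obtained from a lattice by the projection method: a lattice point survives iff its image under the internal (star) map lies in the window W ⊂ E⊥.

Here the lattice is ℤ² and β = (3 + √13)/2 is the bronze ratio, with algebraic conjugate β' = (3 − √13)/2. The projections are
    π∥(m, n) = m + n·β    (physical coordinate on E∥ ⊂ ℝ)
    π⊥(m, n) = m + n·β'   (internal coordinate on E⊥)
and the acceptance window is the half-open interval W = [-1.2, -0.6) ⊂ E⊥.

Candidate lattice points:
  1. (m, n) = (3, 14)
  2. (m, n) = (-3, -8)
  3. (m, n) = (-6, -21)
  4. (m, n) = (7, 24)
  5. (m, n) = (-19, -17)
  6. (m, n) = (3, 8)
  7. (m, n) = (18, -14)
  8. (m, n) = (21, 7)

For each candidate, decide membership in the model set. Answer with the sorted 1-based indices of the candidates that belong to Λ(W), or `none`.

none

β' = (3−√13)/2 ≈ -0.3028.
[1] lift (3,14): star map gives -1.2389; window check -1.2 ≤ -1.2389 < -0.6 is false → out
[2] lift (-3,-8): star map gives -0.5778; window check -1.2 ≤ -0.5778 < -0.6 is false → out
[3] lift (-6,-21): star map gives 0.3583; window check -1.2 ≤ 0.3583 < -0.6 is false → out
[4] lift (7,24): star map gives -0.2666; window check -1.2 ≤ -0.2666 < -0.6 is false → out
[5] lift (-19,-17): star map gives -13.8528; window check -1.2 ≤ -13.8528 < -0.6 is false → out
[6] lift (3,8): star map gives 0.5778; window check -1.2 ≤ 0.5778 < -0.6 is false → out
[7] lift (18,-14): star map gives 22.2389; window check -1.2 ≤ 22.2389 < -0.6 is false → out
[8] lift (21,7): star map gives 18.8806; window check -1.2 ≤ 18.8806 < -0.6 is false → out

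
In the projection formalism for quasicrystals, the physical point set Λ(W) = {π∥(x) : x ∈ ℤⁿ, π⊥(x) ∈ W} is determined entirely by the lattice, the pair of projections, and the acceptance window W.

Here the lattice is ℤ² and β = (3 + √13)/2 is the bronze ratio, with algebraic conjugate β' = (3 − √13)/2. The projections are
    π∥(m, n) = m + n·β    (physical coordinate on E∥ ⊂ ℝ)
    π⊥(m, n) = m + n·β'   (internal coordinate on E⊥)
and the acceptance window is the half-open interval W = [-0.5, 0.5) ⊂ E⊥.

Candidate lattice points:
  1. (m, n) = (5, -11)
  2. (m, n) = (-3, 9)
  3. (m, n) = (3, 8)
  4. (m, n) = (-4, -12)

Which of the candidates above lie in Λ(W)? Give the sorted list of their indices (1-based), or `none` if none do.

β' = (3−√13)/2 ≈ -0.302776.
candidate 1: (m,n)=(5,-11) → π∥ = 5-11·β ≈ -31.330532, π⊥ = 5-11·β' ≈ 8.330532 ∉ [-0.5, 0.5) ⇒ out
candidate 2: (m,n)=(-3,9) → π∥ = -3+9·β ≈ 26.724981, π⊥ = -3+9·β' ≈ -5.724981 ∉ [-0.5, 0.5) ⇒ out
candidate 3: (m,n)=(3,8) → π∥ = 3+8·β ≈ 29.422205, π⊥ = 3+8·β' ≈ 0.577795 ∉ [-0.5, 0.5) ⇒ out
candidate 4: (m,n)=(-4,-12) → π∥ = -4-12·β ≈ -43.633308, π⊥ = -4-12·β' ≈ -0.366692 ∈ [-0.5, 0.5) ⇒ IN Λ

4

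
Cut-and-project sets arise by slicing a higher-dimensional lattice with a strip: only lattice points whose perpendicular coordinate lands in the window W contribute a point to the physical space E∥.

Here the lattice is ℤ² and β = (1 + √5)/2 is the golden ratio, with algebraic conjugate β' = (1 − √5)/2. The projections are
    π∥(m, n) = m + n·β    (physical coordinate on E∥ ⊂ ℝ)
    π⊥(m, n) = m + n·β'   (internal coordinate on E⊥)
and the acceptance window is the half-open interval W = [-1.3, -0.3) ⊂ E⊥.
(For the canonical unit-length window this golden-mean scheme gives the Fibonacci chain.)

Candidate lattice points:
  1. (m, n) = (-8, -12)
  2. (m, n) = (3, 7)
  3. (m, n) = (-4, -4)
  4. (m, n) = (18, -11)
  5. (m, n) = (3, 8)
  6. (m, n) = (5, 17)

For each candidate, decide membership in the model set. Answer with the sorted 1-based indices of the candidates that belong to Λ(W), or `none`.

Numerically β ≈ 1.6180 and β' = −1/β ≈ -0.6180.
#1 (-8,-12): internal coord -8 + (-12)·β' = -0.5836; -0.5836 ∈ [-1.3, -0.3) → IN Λ
#2 (3,7): internal coord 3 + (7)·β' = -1.3262; -1.3262 ∉ [-1.3, -0.3) → out
#3 (-4,-4): internal coord -4 + (-4)·β' = -1.5279; -1.5279 ∉ [-1.3, -0.3) → out
#4 (18,-11): internal coord 18 + (-11)·β' = +24.7984; +24.7984 ∉ [-1.3, -0.3) → out
#5 (3,8): internal coord 3 + (8)·β' = -1.9443; -1.9443 ∉ [-1.3, -0.3) → out
#6 (5,17): internal coord 5 + (17)·β' = -5.5066; -5.5066 ∉ [-1.3, -0.3) → out

1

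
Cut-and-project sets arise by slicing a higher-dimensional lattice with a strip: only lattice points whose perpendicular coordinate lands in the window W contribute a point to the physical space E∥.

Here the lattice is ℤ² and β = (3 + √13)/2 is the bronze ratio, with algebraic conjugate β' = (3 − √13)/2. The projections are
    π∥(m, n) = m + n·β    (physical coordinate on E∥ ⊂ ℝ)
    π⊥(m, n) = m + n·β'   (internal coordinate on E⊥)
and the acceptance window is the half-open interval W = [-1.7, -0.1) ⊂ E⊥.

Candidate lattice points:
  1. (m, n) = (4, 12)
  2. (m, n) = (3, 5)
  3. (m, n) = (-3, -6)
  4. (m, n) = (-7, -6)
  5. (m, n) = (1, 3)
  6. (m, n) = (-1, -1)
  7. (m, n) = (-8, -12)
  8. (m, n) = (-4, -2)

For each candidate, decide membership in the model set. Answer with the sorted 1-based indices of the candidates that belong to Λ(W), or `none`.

3, 6

Numerically β ≈ 3.30278 and β' = −1/β ≈ -0.30278.
[1] lift (4,12): star map gives 0.36669; window check -1.7 ≤ 0.36669 < -0.1 is false → out
[2] lift (3,5): star map gives 1.48612; window check -1.7 ≤ 1.48612 < -0.1 is false → out
[3] lift (-3,-6): star map gives -1.18335; window check -1.7 ≤ -1.18335 < -0.1 is true → IN Λ
[4] lift (-7,-6): star map gives -5.18335; window check -1.7 ≤ -5.18335 < -0.1 is false → out
[5] lift (1,3): star map gives 0.09167; window check -1.7 ≤ 0.09167 < -0.1 is false → out
[6] lift (-1,-1): star map gives -0.69722; window check -1.7 ≤ -0.69722 < -0.1 is true → IN Λ
[7] lift (-8,-12): star map gives -4.36669; window check -1.7 ≤ -4.36669 < -0.1 is false → out
[8] lift (-4,-2): star map gives -3.39445; window check -1.7 ≤ -3.39445 < -0.1 is false → out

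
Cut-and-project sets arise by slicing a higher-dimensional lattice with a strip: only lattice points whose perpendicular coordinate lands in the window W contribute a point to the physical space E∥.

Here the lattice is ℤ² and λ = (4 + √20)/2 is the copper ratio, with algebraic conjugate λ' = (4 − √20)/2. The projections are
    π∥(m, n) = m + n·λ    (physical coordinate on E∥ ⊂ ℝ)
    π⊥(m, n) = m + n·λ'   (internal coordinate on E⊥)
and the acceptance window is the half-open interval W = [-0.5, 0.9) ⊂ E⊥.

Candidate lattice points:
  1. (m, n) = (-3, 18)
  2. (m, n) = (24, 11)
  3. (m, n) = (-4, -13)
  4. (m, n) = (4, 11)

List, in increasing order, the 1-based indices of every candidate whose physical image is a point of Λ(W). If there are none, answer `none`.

λ' = (4−√20)/2 ≈ -0.23607.
[1] lift (-3,18): star map gives -7.24922; window check -0.5 ≤ -7.24922 < 0.9 is false → out
[2] lift (24,11): star map gives 21.40325; window check -0.5 ≤ 21.40325 < 0.9 is false → out
[3] lift (-4,-13): star map gives -0.93112; window check -0.5 ≤ -0.93112 < 0.9 is false → out
[4] lift (4,11): star map gives 1.40325; window check -0.5 ≤ 1.40325 < 0.9 is false → out

none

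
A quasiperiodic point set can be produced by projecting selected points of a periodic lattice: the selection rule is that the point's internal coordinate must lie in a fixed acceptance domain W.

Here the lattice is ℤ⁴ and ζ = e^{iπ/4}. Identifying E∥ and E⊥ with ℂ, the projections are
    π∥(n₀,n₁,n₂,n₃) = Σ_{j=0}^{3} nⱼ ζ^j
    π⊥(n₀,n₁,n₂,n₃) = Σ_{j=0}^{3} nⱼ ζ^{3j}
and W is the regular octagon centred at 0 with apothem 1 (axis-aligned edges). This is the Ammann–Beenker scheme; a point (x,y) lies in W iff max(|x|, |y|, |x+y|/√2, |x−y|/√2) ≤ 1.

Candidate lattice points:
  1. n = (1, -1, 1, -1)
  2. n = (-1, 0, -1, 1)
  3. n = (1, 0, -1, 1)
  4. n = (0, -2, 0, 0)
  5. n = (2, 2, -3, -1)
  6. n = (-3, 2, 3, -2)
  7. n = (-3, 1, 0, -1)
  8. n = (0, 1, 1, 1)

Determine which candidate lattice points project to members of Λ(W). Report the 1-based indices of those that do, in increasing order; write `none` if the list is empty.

8

With ζ = e^{iπ/4} the internal vectors are ζ^0,ζ^3,ζ^6,ζ^9.
candidate 1: n = (1, -1, 1, -1) → π⊥ ≈ (+1.00000, -2.41421); max(|x|,|y|,|x±y|/√2) = 2.41421 > 1 ⇒ ∉ W
candidate 2: n = (-1, 0, -1, 1) → π⊥ ≈ (-0.29289, +1.70711); max(|x|,|y|,|x±y|/√2) = 1.70711 > 1 ⇒ ∉ W
candidate 3: n = (1, 0, -1, 1) → π⊥ ≈ (+1.70711, +1.70711); max(|x|,|y|,|x±y|/√2) = 2.41421 > 1 ⇒ ∉ W
candidate 4: n = (0, -2, 0, 0) → π⊥ ≈ (+1.41421, -1.41421); max(|x|,|y|,|x±y|/√2) = 2.00000 > 1 ⇒ ∉ W
candidate 5: n = (2, 2, -3, -1) → π⊥ ≈ (-0.12132, +3.70711); max(|x|,|y|,|x±y|/√2) = 3.70711 > 1 ⇒ ∉ W
candidate 6: n = (-3, 2, 3, -2) → π⊥ ≈ (-5.82843, -3.00000); max(|x|,|y|,|x±y|/√2) = 6.24264 > 1 ⇒ ∉ W
candidate 7: n = (-3, 1, 0, -1) → π⊥ ≈ (-4.41421, +0.00000); max(|x|,|y|,|x±y|/√2) = 4.41421 > 1 ⇒ ∉ W
candidate 8: n = (0, 1, 1, 1) → π⊥ ≈ (+0.00000, +0.41421); max(|x|,|y|,|x±y|/√2) = 0.41421 ≤ 1 ⇒ ∈ W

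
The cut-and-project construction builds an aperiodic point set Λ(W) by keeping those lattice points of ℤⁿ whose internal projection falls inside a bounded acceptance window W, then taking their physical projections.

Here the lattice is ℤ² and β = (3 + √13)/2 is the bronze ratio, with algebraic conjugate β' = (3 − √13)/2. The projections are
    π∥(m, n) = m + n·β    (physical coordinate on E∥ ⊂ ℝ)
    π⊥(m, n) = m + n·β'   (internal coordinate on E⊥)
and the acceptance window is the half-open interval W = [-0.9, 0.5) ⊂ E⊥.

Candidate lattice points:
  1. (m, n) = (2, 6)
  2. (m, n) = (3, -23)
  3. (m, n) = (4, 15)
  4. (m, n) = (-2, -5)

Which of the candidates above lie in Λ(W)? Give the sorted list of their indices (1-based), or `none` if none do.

1, 3, 4

Compute β' = (3−√13)/2 = -0.302776, so π⊥(m,n) = m -0.302776·n.
[1] lift (2,6): star map gives 0.183346; window check -0.9 ≤ 0.183346 < 0.5 is true → IN Λ
[2] lift (3,-23): star map gives 9.963840; window check -0.9 ≤ 9.963840 < 0.5 is false → out
[3] lift (4,15): star map gives -0.541635; window check -0.9 ≤ -0.541635 < 0.5 is true → IN Λ
[4] lift (-2,-5): star map gives -0.486122; window check -0.9 ≤ -0.486122 < 0.5 is true → IN Λ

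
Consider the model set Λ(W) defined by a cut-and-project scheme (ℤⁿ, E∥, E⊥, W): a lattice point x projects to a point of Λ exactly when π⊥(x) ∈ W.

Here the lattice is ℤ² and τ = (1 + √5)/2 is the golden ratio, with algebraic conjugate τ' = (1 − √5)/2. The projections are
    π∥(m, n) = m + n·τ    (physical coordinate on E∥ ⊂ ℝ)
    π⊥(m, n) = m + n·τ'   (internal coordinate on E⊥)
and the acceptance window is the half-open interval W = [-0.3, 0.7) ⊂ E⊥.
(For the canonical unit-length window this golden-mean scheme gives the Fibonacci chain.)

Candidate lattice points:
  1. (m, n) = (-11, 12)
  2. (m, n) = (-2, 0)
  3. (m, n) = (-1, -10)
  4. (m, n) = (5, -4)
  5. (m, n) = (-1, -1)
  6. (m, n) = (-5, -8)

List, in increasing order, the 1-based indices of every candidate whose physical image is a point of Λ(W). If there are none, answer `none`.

6

Compute τ' = (1−√5)/2 = -0.6180, so π⊥(m,n) = m -0.6180·n.
#1 (-11,12): internal coord -11 + (12)·τ' = -18.4164; -18.4164 ∉ [-0.3, 0.7) → out
#2 (-2,0): internal coord -2 + (0)·τ' = -2.0000; -2.0000 ∉ [-0.3, 0.7) → out
#3 (-1,-10): internal coord -1 + (-10)·τ' = +5.1803; +5.1803 ∉ [-0.3, 0.7) → out
#4 (5,-4): internal coord 5 + (-4)·τ' = +7.4721; +7.4721 ∉ [-0.3, 0.7) → out
#5 (-1,-1): internal coord -1 + (-1)·τ' = -0.3820; -0.3820 ∉ [-0.3, 0.7) → out
#6 (-5,-8): internal coord -5 + (-8)·τ' = -0.0557; -0.0557 ∈ [-0.3, 0.7) → IN Λ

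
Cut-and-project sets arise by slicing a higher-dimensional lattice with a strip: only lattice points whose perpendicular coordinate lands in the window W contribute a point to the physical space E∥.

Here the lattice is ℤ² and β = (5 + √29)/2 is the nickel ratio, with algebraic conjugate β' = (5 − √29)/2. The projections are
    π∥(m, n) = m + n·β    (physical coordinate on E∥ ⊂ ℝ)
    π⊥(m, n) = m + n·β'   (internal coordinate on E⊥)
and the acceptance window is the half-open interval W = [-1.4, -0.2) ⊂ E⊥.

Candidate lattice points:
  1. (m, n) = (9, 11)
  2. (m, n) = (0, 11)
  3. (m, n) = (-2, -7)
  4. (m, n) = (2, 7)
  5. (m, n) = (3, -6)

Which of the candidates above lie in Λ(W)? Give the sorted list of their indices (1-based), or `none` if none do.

3

Compute β' = (5−√29)/2 = -0.192582, so π⊥(m,n) = m -0.192582·n.
#1 (9,11): internal coord 9 + (11)·β' = +6.881594; +6.881594 ∉ [-1.4, -0.2) → out
#2 (0,11): internal coord 0 + (11)·β' = -2.118406; -2.118406 ∉ [-1.4, -0.2) → out
#3 (-2,-7): internal coord -2 + (-7)·β' = -0.651923; -0.651923 ∈ [-1.4, -0.2) → IN Λ
#4 (2,7): internal coord 2 + (7)·β' = +0.651923; +0.651923 ∉ [-1.4, -0.2) → out
#5 (3,-6): internal coord 3 + (-6)·β' = +4.155494; +4.155494 ∉ [-1.4, -0.2) → out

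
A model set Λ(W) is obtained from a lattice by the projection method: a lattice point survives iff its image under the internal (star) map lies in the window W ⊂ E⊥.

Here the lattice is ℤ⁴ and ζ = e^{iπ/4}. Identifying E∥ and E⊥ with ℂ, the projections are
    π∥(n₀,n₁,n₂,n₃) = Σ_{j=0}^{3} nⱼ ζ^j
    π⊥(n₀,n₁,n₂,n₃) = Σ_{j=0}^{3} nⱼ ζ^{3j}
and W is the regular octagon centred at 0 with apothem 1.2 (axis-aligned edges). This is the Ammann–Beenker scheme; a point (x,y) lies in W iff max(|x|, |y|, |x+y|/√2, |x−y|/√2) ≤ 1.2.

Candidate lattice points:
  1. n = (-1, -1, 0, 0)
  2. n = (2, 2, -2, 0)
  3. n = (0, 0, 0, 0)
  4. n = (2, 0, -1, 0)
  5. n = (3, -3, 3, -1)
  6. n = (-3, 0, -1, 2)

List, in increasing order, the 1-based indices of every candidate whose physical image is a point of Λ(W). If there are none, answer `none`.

1, 3

Internal map: ζ^{3j} for j=0..3 gives (1,0), (−√2/2,√2/2), (0,−1), (√2/2,√2/2).
#1 (-1, -1, 0, 0): internal (-0.2929, -0.7071); octagon support 0.7071 vs apothem 1.2 → ∈ W
#2 (2, 2, -2, 0): internal (0.5858, 3.4142); octagon support 3.4142 vs apothem 1.2 → ∉ W
#3 (0, 0, 0, 0): internal (0.0000, 0.0000); octagon support 0.0000 vs apothem 1.2 → ∈ W
#4 (2, 0, -1, 0): internal (2.0000, 1.0000); octagon support 2.1213 vs apothem 1.2 → ∉ W
#5 (3, -3, 3, -1): internal (4.4142, -5.8284); octagon support 7.2426 vs apothem 1.2 → ∉ W
#6 (-3, 0, -1, 2): internal (-1.5858, 2.4142); octagon support 2.8284 vs apothem 1.2 → ∉ W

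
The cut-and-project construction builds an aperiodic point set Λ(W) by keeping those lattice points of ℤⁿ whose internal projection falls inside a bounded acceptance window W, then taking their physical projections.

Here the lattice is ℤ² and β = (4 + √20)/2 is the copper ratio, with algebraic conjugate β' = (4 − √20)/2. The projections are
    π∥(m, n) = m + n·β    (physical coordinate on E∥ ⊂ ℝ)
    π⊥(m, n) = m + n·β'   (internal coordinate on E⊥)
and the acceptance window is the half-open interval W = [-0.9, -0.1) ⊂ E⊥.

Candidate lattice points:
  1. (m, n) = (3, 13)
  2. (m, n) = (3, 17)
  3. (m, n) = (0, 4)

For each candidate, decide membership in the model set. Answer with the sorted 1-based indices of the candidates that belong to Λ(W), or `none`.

β' = (4−√20)/2 ≈ -0.236068.
[1] lift (3,13): star map gives -0.068884; window check -0.9 ≤ -0.068884 < -0.1 is false → out
[2] lift (3,17): star map gives -1.013156; window check -0.9 ≤ -1.013156 < -0.1 is false → out
[3] lift (0,4): star map gives -0.944272; window check -0.9 ≤ -0.944272 < -0.1 is false → out

none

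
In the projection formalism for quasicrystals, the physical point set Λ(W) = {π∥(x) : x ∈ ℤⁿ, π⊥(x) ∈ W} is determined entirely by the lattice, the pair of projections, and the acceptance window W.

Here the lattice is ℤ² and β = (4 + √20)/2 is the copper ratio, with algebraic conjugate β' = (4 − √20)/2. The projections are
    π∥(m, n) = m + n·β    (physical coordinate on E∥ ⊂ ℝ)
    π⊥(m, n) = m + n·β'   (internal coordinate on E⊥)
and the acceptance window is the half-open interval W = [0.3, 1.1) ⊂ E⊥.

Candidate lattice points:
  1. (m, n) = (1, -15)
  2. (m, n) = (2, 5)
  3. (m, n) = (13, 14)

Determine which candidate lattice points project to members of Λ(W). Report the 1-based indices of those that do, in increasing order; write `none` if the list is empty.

2

Compute β' = (4−√20)/2 = -0.236068, so π⊥(m,n) = m -0.236068·n.
[1] lift (1,-15): star map gives 4.541020; window check 0.3 ≤ 4.541020 < 1.1 is false → out
[2] lift (2,5): star map gives 0.819660; window check 0.3 ≤ 0.819660 < 1.1 is true → IN Λ
[3] lift (13,14): star map gives 9.695048; window check 0.3 ≤ 9.695048 < 1.1 is false → out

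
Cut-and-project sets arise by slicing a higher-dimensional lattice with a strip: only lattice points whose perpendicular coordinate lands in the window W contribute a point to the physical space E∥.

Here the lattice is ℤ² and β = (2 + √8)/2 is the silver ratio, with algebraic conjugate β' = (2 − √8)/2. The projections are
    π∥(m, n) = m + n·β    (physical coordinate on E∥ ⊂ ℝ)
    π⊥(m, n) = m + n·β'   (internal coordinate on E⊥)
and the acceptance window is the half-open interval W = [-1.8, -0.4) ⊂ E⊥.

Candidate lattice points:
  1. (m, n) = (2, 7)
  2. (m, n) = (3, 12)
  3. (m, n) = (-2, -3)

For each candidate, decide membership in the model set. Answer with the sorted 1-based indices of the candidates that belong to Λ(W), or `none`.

β' = (2−√8)/2 ≈ -0.414214.
candidate 1: (m,n)=(2,7) → π∥ = 2+7·β ≈ 18.899495, π⊥ = 2+7·β' ≈ -0.899495 ∈ [-1.8, -0.4) ⇒ IN Λ
candidate 2: (m,n)=(3,12) → π∥ = 3+12·β ≈ 31.970563, π⊥ = 3+12·β' ≈ -1.970563 ∉ [-1.8, -0.4) ⇒ out
candidate 3: (m,n)=(-2,-3) → π∥ = -2-3·β ≈ -9.242641, π⊥ = -2-3·β' ≈ -0.757359 ∈ [-1.8, -0.4) ⇒ IN Λ

1, 3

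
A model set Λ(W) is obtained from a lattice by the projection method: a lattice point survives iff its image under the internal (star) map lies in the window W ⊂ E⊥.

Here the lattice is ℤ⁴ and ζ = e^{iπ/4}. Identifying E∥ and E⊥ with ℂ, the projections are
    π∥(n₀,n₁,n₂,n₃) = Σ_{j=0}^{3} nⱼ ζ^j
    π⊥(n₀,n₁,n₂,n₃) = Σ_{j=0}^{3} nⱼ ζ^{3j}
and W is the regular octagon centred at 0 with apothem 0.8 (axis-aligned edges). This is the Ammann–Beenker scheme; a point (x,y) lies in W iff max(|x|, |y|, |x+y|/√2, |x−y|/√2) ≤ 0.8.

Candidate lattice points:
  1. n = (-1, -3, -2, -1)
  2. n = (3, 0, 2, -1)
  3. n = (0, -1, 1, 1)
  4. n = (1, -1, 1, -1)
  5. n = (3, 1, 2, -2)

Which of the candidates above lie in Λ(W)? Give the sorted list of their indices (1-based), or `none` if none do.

With ζ = e^{iπ/4} the internal vectors are ζ^0,ζ^3,ζ^6,ζ^9.
candidate 1: n = (-1, -3, -2, -1) → π⊥ ≈ (+0.4142, -0.8284); max(|x|,|y|,|x±y|/√2) = 0.8787 > 0.8 ⇒ ∉ W
candidate 2: n = (3, 0, 2, -1) → π⊥ ≈ (+2.2929, -2.7071); max(|x|,|y|,|x±y|/√2) = 3.5355 > 0.8 ⇒ ∉ W
candidate 3: n = (0, -1, 1, 1) → π⊥ ≈ (+1.4142, -1.0000); max(|x|,|y|,|x±y|/√2) = 1.7071 > 0.8 ⇒ ∉ W
candidate 4: n = (1, -1, 1, -1) → π⊥ ≈ (+1.0000, -2.4142); max(|x|,|y|,|x±y|/√2) = 2.4142 > 0.8 ⇒ ∉ W
candidate 5: n = (3, 1, 2, -2) → π⊥ ≈ (+0.8787, -2.7071); max(|x|,|y|,|x±y|/√2) = 2.7071 > 0.8 ⇒ ∉ W

none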